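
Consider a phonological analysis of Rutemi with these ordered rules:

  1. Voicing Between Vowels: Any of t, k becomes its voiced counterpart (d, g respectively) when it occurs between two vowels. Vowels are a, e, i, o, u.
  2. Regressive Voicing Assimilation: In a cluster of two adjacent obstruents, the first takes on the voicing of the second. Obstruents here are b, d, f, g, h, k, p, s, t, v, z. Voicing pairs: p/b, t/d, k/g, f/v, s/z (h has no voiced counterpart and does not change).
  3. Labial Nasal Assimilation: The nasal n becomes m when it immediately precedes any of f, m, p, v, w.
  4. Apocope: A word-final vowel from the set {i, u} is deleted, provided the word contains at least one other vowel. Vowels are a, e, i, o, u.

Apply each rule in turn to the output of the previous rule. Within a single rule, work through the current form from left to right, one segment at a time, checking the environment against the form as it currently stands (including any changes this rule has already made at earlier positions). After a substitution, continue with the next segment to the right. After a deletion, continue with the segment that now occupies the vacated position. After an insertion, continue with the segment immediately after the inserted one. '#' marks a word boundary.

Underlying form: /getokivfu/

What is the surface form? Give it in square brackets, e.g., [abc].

[gedogiff]

1 Voicing Between Vowels: [getokivfu] → [gedogivfu]
2 Regressive Voicing Assimilation: [gedogivfu] → [gedogiffu]
3 Labial Nasal Assimilation: no change — [gedogiffu]
4 Apocope: [gedogiffu] → [gedogiff]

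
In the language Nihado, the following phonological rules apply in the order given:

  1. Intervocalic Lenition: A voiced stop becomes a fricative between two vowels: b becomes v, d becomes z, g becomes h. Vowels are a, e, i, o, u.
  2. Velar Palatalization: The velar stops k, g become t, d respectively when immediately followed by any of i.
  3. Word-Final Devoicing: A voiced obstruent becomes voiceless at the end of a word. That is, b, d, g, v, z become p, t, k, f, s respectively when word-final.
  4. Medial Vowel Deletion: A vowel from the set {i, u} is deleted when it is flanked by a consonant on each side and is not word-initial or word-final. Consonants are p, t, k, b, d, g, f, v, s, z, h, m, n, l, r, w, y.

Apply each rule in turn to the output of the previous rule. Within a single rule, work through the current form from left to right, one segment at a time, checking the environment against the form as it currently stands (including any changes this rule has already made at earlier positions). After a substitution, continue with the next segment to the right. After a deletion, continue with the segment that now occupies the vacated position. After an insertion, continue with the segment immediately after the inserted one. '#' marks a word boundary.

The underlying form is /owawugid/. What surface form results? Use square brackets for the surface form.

1 Intervocalic Lenition: [owawugid] → [owawuhid]
2 Velar Palatalization: no change — [owawuhid]
3 Word-Final Devoicing: [owawuhid] → [owawuhit]
4 Medial Vowel Deletion: [owawuhit] → [owawht]

[owawht]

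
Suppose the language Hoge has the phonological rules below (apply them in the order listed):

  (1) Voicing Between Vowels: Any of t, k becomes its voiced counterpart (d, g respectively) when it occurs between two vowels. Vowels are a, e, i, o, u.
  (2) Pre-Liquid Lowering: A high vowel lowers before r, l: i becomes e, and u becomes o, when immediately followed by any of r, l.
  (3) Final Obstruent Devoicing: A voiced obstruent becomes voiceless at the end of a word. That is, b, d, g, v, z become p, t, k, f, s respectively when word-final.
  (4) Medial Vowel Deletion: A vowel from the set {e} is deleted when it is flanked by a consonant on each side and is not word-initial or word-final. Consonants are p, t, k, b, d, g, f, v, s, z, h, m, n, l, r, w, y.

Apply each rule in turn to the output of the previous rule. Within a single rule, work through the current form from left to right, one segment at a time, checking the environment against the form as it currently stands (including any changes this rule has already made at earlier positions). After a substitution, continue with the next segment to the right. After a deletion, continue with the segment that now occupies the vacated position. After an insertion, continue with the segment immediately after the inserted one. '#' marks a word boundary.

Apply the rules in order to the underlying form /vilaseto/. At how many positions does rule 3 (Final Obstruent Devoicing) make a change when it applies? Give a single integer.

0

(1) Voicing Between Vowels: [vilaseto] → [vilasedo]
(2) Pre-Liquid Lowering: [vilasedo] → [velasedo]
(3) Final Obstruent Devoicing: no change — [velasedo]
(4) Medial Vowel Deletion: [velasedo] → [vlasdo]
Rule 3 changed 0 position(s).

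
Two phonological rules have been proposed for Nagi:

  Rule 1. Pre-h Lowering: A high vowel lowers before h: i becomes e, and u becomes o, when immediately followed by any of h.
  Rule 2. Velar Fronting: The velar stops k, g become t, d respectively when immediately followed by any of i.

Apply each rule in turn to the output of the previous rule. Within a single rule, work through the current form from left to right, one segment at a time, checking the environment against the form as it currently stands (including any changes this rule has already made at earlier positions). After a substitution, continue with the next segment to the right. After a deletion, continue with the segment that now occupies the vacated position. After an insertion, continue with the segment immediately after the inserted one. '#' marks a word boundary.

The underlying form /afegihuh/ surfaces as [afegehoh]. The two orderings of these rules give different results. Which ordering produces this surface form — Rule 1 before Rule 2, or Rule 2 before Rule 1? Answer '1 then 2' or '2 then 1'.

1 then 2

Order 1 then 2:
  1 Pre-h Lowering: [afegihuh] → [afegehoh]
  2 Velar Fronting: no change — [afegehoh]
  result: [afegehoh]
Order 2 then 1:
  2 Velar Fronting: [afegihuh] → [afedihuh]
  1 Pre-h Lowering: [afedihuh] → [afedehoh]
  result: [afedehoh]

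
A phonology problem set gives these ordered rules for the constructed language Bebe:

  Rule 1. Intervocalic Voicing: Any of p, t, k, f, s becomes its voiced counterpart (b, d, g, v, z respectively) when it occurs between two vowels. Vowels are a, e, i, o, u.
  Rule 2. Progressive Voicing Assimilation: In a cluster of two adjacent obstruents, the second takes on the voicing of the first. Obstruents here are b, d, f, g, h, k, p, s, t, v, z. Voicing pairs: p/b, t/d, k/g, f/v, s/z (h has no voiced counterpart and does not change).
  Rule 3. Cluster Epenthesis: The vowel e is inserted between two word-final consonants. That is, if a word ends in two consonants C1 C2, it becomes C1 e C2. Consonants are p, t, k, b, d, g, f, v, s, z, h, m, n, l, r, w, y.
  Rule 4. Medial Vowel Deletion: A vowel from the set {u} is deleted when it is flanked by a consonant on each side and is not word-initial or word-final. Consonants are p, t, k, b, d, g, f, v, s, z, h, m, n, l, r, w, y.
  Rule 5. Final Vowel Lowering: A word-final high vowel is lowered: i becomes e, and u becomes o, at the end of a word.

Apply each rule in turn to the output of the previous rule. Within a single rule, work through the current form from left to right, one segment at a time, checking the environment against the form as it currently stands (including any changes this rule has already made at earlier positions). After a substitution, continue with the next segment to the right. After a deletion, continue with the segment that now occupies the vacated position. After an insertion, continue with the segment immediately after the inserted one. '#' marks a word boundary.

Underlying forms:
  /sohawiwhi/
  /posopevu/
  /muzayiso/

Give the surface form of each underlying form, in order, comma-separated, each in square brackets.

[sohawiwhe], [pozobevo], [mzayizo]

/sohawiwhi/:
  Rule 1 Intervocalic Voicing: no change — [sohawiwhi]
  Rule 2 Progressive Voicing Assimilation: no change — [sohawiwhi]
  Rule 3 Cluster Epenthesis: no change — [sohawiwhi]
  Rule 4 Medial Vowel Deletion: no change — [sohawiwhi]
  Rule 5 Final Vowel Lowering: [sohawiwhi] → [sohawiwhe]
/posopevu/:
  Rule 1 Intervocalic Voicing: [posopevu] → [pozobevu]
  Rule 2 Progressive Voicing Assimilation: no change — [pozobevu]
  Rule 3 Cluster Epenthesis: no change — [pozobevu]
  Rule 4 Medial Vowel Deletion: no change — [pozobevu]
  Rule 5 Final Vowel Lowering: [pozobevu] → [pozobevo]
/muzayiso/:
  Rule 1 Intervocalic Voicing: [muzayiso] → [muzayizo]
  Rule 2 Progressive Voicing Assimilation: no change — [muzayizo]
  Rule 3 Cluster Epenthesis: no change — [muzayizo]
  Rule 4 Medial Vowel Deletion: [muzayizo] → [mzayizo]
  Rule 5 Final Vowel Lowering: no change — [mzayizo]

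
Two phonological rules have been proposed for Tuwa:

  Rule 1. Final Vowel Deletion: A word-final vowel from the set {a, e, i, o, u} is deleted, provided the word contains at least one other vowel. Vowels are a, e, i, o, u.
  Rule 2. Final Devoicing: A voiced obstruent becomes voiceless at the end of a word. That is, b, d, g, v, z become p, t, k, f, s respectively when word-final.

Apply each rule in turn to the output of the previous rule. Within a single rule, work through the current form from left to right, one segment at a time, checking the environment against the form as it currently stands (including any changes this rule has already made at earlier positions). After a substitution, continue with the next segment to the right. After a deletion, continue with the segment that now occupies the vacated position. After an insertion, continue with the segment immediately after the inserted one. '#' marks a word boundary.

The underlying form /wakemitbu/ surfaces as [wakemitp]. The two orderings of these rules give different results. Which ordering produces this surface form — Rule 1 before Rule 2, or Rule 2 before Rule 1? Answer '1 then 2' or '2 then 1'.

Order 1 then 2:
  1 Final Vowel Deletion: [wakemitbu] → [wakemitb]
  2 Final Devoicing: [wakemitb] → [wakemitp]
  result: [wakemitp]
Order 2 then 1:
  2 Final Devoicing: no change — [wakemitbu]
  1 Final Vowel Deletion: [wakemitbu] → [wakemitb]
  result: [wakemitb]

1 then 2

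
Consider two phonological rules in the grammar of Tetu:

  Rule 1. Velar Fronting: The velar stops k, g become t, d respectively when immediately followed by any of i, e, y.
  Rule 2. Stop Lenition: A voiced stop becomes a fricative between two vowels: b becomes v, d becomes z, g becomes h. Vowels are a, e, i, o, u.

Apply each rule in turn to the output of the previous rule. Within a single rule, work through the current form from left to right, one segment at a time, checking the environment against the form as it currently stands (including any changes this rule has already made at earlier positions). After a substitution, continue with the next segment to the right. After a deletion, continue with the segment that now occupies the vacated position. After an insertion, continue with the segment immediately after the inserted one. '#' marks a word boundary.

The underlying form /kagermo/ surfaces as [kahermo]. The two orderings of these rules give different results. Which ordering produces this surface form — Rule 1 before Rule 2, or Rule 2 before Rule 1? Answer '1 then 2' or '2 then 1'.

Order 1 then 2:
  1 Velar Fronting: [kagermo] → [kadermo]
  2 Stop Lenition: [kadermo] → [kazermo]
  result: [kazermo]
Order 2 then 1:
  2 Stop Lenition: [kagermo] → [kahermo]
  1 Velar Fronting: no change — [kahermo]
  result: [kahermo]

2 then 1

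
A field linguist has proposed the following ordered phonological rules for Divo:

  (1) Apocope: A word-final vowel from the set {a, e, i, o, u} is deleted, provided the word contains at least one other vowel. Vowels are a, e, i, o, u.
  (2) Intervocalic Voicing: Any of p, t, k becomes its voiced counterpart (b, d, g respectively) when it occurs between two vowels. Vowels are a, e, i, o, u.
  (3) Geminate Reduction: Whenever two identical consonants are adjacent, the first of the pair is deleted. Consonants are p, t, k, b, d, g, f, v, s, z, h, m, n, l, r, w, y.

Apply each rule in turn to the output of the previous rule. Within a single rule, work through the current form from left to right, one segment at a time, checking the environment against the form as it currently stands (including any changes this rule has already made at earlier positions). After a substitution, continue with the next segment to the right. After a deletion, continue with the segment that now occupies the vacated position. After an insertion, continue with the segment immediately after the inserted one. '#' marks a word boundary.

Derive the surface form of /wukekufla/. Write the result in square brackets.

[wugegufl]

(1) Apocope: [wukekufla] → [wukekufl]
(2) Intervocalic Voicing: [wukekufl] → [wugegufl]
(3) Geminate Reduction: no change — [wugegufl]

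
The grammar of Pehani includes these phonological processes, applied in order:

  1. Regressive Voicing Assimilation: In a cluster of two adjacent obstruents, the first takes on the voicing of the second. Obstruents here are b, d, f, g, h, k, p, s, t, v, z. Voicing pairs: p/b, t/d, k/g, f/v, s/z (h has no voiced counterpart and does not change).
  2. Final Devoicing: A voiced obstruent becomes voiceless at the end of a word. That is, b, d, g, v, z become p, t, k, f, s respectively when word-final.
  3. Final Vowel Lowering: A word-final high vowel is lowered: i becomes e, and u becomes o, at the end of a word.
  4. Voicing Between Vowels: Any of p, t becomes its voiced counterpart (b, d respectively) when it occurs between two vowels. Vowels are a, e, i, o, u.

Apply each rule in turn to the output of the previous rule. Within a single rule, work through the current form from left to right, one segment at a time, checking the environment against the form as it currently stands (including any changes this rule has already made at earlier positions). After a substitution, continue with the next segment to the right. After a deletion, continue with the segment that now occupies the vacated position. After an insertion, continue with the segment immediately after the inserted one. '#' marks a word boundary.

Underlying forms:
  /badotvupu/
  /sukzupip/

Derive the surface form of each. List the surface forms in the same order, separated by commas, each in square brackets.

[badodvubo], [sugzubip]

/badotvupu/:
  1 Regressive Voicing Assimilation: [badotvupu] → [badodvupu]
  2 Final Devoicing: no change — [badodvupu]
  3 Final Vowel Lowering: [badodvupu] → [badodvupo]
  4 Voicing Between Vowels: [badodvupo] → [badodvubo]
/sukzupip/:
  1 Regressive Voicing Assimilation: [sukzupip] → [sugzupip]
  2 Final Devoicing: no change — [sugzupip]
  3 Final Vowel Lowering: no change — [sugzupip]
  4 Voicing Between Vowels: [sugzupip] → [sugzubip]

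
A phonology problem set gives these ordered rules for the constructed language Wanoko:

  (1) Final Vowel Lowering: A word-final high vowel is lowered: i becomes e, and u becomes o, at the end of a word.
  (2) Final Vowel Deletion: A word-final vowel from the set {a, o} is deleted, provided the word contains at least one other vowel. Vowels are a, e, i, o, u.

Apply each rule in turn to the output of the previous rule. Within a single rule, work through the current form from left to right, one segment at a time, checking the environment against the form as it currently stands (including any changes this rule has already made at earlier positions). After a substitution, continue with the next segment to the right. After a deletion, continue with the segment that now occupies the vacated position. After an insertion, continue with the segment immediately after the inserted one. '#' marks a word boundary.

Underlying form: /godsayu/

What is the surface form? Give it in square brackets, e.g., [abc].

(1) Final Vowel Lowering: [godsayu] → [godsayo]
(2) Final Vowel Deletion: [godsayo] → [godsay]

[godsay]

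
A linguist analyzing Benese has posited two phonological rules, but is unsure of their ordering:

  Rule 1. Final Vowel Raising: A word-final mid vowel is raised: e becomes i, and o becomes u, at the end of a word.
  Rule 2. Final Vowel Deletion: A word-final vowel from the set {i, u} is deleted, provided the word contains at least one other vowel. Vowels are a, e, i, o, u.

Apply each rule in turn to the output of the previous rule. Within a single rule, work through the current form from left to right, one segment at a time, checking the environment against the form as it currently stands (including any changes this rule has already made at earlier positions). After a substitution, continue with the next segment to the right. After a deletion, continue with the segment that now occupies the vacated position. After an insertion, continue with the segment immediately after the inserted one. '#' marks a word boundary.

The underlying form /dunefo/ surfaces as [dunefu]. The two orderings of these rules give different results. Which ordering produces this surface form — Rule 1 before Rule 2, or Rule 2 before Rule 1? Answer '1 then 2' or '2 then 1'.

Order 1 then 2:
  1 Final Vowel Raising: [dunefo] → [dunefu]
  2 Final Vowel Deletion: [dunefu] → [dunef]
  result: [dunef]
Order 2 then 1:
  2 Final Vowel Deletion: no change — [dunefo]
  1 Final Vowel Raising: [dunefo] → [dunefu]
  result: [dunefu]

2 then 1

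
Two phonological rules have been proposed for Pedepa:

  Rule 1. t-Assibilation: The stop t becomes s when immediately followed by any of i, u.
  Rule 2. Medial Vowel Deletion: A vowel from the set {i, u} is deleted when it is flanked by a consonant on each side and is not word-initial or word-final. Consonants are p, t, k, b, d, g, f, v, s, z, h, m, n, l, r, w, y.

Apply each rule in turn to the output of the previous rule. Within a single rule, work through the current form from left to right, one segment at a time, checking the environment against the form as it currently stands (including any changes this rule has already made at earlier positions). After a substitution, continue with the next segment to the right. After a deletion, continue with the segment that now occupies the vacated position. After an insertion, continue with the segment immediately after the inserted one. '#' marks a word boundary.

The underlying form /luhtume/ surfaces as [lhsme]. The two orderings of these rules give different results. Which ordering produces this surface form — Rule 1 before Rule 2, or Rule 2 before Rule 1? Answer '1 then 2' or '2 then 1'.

1 then 2

Order 1 then 2:
  1 t-Assibilation: [luhtume] → [luhsume]
  2 Medial Vowel Deletion: [luhsume] → [lhsme]
  result: [lhsme]
Order 2 then 1:
  2 Medial Vowel Deletion: [luhtume] → [lhtme]
  1 t-Assibilation: no change — [lhtme]
  result: [lhtme]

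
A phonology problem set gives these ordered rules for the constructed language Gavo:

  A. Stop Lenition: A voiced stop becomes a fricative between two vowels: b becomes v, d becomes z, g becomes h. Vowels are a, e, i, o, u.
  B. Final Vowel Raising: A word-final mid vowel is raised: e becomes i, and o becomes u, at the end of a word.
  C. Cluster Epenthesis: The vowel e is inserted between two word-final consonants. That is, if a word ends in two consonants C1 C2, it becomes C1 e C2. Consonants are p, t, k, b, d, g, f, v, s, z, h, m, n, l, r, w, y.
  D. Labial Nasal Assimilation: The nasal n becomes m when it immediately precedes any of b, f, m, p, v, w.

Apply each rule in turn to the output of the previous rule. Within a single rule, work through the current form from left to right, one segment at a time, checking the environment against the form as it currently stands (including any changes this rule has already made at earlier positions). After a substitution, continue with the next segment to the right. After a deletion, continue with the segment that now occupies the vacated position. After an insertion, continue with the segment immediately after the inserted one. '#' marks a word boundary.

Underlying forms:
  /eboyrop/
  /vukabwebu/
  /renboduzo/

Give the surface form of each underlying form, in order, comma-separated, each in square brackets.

[evoyrop], [vukabwevu], [rembozuzu]

/eboyrop/:
  A Stop Lenition: [eboyrop] → [evoyrop]
  B Final Vowel Raising: no change — [evoyrop]
  C Cluster Epenthesis: no change — [evoyrop]
  D Labial Nasal Assimilation: no change — [evoyrop]
/vukabwebu/:
  A Stop Lenition: [vukabwebu] → [vukabwevu]
  B Final Vowel Raising: no change — [vukabwevu]
  C Cluster Epenthesis: no change — [vukabwevu]
  D Labial Nasal Assimilation: no change — [vukabwevu]
/renboduzo/:
  A Stop Lenition: [renboduzo] → [renbozuzo]
  B Final Vowel Raising: [renbozuzo] → [renbozuzu]
  C Cluster Epenthesis: no change — [renbozuzu]
  D Labial Nasal Assimilation: [renbozuzu] → [rembozuzu]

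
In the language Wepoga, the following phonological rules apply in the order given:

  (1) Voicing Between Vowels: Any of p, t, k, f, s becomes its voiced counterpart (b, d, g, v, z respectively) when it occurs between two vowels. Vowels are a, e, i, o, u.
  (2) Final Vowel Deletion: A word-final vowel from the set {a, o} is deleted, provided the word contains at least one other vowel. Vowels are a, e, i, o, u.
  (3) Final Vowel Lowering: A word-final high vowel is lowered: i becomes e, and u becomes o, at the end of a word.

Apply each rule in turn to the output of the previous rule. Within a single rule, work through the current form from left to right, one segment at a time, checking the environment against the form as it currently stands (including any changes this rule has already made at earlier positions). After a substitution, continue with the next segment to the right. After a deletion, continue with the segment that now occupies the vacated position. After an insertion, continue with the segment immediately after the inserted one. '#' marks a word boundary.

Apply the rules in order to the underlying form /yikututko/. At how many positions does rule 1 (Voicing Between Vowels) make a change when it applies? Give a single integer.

2

(1) Voicing Between Vowels: [yikututko] → [yigudutko]
(2) Final Vowel Deletion: [yigudutko] → [yigudutk]
(3) Final Vowel Lowering: no change — [yigudutk]
Rule 1 changed 2 position(s).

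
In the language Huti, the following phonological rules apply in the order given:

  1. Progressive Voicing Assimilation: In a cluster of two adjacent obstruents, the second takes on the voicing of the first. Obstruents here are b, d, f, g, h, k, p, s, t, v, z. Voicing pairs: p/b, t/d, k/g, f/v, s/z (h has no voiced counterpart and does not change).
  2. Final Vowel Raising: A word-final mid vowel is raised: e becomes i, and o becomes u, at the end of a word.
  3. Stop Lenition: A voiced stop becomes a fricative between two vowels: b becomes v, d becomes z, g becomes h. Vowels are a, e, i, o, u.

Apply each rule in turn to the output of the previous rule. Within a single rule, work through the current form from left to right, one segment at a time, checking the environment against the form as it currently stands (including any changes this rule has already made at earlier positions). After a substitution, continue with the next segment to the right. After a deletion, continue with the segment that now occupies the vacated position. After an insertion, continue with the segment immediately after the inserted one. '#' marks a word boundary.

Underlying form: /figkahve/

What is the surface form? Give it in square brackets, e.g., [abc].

[figgahfi]

1 Progressive Voicing Assimilation: [figkahve] → [figgahfe]
2 Final Vowel Raising: [figgahfe] → [figgahfi]
3 Stop Lenition: no change — [figgahfi]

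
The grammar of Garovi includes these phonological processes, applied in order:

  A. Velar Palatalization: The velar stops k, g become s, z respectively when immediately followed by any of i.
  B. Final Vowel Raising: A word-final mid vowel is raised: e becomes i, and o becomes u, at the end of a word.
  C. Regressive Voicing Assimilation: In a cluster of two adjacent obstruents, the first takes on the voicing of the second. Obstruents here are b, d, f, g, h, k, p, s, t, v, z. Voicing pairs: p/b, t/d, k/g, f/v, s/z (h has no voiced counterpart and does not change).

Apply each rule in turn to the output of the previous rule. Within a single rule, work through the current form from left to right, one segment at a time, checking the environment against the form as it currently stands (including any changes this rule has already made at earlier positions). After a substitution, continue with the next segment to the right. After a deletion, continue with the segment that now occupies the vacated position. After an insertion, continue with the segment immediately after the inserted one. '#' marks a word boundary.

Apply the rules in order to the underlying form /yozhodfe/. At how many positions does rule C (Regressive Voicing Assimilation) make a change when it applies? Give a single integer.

A Velar Palatalization: no change — [yozhodfe]
B Final Vowel Raising: [yozhodfe] → [yozhodfi]
C Regressive Voicing Assimilation: [yozhodfi] → [yoshotfi]
Rule C changed 2 position(s).

2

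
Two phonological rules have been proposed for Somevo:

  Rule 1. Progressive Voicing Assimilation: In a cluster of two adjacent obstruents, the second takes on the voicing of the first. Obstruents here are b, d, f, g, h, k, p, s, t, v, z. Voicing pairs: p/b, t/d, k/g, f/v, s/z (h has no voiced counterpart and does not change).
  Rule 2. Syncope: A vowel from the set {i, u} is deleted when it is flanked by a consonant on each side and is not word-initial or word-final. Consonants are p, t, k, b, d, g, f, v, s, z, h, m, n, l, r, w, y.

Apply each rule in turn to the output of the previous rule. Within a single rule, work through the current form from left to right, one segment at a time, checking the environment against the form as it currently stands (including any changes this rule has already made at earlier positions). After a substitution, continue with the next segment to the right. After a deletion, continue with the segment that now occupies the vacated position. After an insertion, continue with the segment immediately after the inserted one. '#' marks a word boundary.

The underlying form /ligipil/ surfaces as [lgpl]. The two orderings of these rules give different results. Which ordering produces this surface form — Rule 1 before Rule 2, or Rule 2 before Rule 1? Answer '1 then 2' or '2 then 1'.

Order 1 then 2:
  1 Progressive Voicing Assimilation: no change — [ligipil]
  2 Syncope: [ligipil] → [lgpl]
  result: [lgpl]
Order 2 then 1:
  2 Syncope: [ligipil] → [lgpl]
  1 Progressive Voicing Assimilation: [lgpl] → [lgbl]
  result: [lgbl]

1 then 2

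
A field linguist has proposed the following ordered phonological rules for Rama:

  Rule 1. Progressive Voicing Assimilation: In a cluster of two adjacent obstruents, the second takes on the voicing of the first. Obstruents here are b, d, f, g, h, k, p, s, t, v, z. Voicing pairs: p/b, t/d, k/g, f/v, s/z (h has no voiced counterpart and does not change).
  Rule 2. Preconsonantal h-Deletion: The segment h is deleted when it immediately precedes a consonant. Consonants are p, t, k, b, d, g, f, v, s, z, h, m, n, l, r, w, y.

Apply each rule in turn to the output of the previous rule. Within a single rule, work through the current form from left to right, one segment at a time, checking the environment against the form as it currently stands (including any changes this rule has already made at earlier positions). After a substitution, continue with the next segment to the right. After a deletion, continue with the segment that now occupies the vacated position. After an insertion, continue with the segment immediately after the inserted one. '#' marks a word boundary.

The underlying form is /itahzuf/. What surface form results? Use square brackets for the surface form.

[itasuf]

Rule 1 Progressive Voicing Assimilation: [itahzuf] → [itahsuf]
Rule 2 Preconsonantal h-Deletion: [itahsuf] → [itasuf]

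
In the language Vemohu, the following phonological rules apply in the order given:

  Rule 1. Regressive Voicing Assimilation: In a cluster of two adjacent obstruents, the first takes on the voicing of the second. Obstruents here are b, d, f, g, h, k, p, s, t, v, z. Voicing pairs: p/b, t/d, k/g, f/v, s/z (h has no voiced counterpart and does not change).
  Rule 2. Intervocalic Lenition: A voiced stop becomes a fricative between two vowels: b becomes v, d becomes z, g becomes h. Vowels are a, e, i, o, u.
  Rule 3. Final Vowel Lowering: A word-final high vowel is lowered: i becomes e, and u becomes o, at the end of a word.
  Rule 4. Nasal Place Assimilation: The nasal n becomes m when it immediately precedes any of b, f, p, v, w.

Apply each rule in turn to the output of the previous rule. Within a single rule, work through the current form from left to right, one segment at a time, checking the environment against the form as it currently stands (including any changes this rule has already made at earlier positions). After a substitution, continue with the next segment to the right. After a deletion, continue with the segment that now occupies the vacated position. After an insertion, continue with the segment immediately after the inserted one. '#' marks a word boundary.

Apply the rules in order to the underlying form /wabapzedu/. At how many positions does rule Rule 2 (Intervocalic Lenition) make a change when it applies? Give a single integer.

Rule 1 Regressive Voicing Assimilation: [wabapzedu] → [wababzedu]
Rule 2 Intervocalic Lenition: [wababzedu] → [wavabzezu]
Rule 3 Final Vowel Lowering: [wavabzezu] → [wavabzezo]
Rule 4 Nasal Place Assimilation: no change — [wavabzezo]
Rule Rule 2 changed 2 position(s).

2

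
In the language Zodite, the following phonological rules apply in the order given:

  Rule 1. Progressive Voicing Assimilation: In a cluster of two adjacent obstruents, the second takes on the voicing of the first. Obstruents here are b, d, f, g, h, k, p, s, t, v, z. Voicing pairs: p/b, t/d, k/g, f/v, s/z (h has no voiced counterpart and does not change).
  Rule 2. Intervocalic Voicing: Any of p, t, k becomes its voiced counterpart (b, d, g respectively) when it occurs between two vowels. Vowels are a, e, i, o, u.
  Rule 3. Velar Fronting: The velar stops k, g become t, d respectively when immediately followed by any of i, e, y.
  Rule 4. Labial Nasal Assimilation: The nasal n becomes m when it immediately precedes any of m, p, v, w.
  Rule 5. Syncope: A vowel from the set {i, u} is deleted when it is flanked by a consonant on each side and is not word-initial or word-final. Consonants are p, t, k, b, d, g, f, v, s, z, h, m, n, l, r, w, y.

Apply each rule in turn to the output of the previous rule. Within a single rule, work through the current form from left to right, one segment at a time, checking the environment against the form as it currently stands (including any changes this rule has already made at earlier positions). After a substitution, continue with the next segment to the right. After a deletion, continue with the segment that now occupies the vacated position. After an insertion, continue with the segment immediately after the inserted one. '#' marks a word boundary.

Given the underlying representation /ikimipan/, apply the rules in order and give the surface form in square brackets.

[idmban]

Rule 1 Progressive Voicing Assimilation: no change — [ikimipan]
Rule 2 Intervocalic Voicing: [ikimipan] → [igimiban]
Rule 3 Velar Fronting: [igimiban] → [idimiban]
Rule 4 Labial Nasal Assimilation: no change — [idimiban]
Rule 5 Syncope: [idimiban] → [idmban]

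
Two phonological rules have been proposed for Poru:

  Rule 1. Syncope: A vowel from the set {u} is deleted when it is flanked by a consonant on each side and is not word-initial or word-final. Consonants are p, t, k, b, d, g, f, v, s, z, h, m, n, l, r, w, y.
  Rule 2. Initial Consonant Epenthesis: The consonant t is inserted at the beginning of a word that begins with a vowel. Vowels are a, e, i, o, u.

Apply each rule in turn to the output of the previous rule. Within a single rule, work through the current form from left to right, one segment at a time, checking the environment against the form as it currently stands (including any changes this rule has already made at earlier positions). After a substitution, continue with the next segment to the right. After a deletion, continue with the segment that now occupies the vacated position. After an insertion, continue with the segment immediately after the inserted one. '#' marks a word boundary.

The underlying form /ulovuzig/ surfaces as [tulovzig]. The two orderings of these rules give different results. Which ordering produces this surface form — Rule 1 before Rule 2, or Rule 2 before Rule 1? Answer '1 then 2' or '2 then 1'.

Order 1 then 2:
  1 Syncope: [ulovuzig] → [ulovzig]
  2 Initial Consonant Epenthesis: [ulovzig] → [tulovzig]
  result: [tulovzig]
Order 2 then 1:
  2 Initial Consonant Epenthesis: [ulovuzig] → [tulovuzig]
  1 Syncope: [tulovuzig] → [tlovzig]
  result: [tlovzig]

1 then 2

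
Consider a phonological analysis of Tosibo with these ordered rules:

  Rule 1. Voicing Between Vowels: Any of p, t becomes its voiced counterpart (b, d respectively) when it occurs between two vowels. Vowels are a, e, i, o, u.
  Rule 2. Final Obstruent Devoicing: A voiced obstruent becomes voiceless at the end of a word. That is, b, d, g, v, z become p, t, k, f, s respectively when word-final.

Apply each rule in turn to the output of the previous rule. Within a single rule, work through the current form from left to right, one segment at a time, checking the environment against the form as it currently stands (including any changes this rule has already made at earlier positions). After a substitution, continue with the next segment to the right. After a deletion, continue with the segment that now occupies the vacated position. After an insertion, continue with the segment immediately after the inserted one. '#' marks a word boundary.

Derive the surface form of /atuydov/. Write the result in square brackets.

Rule 1 Voicing Between Vowels: [atuydov] → [aduydov]
Rule 2 Final Obstruent Devoicing: [aduydov] → [aduydof]

[aduydof]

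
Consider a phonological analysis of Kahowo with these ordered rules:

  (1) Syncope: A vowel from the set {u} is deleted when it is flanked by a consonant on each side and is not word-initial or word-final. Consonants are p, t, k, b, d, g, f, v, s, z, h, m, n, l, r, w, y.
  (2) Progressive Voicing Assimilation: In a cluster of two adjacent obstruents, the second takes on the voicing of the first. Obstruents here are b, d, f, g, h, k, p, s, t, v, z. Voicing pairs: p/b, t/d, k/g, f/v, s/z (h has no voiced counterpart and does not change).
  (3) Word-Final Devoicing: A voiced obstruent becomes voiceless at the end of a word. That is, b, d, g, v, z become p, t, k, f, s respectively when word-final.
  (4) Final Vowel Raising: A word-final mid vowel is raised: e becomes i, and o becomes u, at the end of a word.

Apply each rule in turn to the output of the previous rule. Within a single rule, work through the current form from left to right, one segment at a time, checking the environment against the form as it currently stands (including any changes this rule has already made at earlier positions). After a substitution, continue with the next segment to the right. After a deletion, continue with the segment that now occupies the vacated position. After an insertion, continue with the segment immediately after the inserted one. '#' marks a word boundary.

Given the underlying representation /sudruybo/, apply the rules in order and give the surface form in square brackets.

[strybu]

(1) Syncope: [sudruybo] → [sdrybo]
(2) Progressive Voicing Assimilation: [sdrybo] → [strybo]
(3) Word-Final Devoicing: no change — [strybo]
(4) Final Vowel Raising: [strybo] → [strybu]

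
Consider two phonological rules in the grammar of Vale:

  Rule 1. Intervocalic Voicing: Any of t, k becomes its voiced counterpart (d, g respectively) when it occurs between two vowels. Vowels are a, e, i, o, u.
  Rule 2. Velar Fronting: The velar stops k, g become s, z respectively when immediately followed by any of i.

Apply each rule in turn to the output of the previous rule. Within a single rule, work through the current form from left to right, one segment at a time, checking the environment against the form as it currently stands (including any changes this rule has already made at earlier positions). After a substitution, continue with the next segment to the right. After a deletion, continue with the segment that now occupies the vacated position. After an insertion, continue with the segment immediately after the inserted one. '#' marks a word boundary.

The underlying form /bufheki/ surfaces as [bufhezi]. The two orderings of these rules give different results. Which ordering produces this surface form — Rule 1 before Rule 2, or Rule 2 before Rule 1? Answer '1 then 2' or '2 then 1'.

1 then 2

Order 1 then 2:
  1 Intervocalic Voicing: [bufheki] → [bufhegi]
  2 Velar Fronting: [bufhegi] → [bufhezi]
  result: [bufhezi]
Order 2 then 1:
  2 Velar Fronting: [bufheki] → [bufhesi]
  1 Intervocalic Voicing: no change — [bufhesi]
  result: [bufhesi]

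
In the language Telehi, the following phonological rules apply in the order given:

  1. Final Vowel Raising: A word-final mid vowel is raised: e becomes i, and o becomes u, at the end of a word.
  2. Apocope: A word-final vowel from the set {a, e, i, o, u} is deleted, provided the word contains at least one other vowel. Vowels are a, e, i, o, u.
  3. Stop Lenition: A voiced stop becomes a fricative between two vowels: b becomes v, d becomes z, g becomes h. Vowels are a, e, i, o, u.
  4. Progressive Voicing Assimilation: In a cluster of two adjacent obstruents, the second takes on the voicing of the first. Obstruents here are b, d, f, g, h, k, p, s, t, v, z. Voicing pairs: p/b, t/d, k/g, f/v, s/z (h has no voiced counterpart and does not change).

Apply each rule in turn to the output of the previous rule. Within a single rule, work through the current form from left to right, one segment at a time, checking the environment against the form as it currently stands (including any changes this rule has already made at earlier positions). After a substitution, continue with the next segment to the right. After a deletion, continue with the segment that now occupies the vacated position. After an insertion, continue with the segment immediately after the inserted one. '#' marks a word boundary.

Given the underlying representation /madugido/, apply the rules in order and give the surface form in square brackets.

[mazuhid]

1 Final Vowel Raising: [madugido] → [madugidu]
2 Apocope: [madugidu] → [madugid]
3 Stop Lenition: [madugid] → [mazuhid]
4 Progressive Voicing Assimilation: no change — [mazuhid]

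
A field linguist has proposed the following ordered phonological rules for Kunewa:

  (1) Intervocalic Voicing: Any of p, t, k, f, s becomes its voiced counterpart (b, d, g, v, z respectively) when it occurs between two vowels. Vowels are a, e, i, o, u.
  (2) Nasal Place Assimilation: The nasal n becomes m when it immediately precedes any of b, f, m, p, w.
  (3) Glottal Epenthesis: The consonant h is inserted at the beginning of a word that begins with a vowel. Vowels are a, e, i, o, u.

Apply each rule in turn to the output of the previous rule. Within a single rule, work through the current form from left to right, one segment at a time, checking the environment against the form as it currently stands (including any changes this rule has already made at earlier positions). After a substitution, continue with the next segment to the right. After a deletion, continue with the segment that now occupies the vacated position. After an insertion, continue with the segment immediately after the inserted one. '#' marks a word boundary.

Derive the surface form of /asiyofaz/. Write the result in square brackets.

[haziyovaz]

(1) Intervocalic Voicing: [asiyofaz] → [aziyovaz]
(2) Nasal Place Assimilation: no change — [aziyovaz]
(3) Glottal Epenthesis: [aziyovaz] → [haziyovaz]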